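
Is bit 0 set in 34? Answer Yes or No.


0b100010, bit 0 = 0. No

No


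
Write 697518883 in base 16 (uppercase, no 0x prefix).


697518883 = 29934B23 hex

29934B23


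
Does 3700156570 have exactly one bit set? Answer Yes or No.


0b11011100100010111110100010011010. Multiple bits set => No

No


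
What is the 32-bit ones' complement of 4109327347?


4109327347 ^ 4294967295 = 185639948

185639948


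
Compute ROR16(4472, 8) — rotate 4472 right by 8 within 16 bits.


Rotate 0b1000101111000 right by 8 (16-bit) = 0b111100000010001 = 30737

30737


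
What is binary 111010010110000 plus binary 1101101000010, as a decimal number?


111010010110000 + 1101101000010 = 1000111111110010 = 36850

36850


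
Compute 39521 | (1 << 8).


39521 | (1 << 8) = 39521 | 256 = 39777

39777


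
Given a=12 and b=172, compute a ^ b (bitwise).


12 ^ 172 = 160

160


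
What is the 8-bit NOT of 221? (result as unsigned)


~0b11011101 = 0b100010 = 34 (8-bit unsigned)

34


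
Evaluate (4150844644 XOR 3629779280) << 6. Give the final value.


Step 1: 4150844644 ^ 3629779280 = 791860660
Step 2: 791860660 << 6 = 50679082240

50679082240


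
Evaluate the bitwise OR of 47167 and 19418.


0b1011100000111111 | 0b100101111011010 = 0b1111101111111111 = 64511

64511


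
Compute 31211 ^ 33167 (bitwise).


0b111100111101011 ^ 0b1000000110001111 = 0b1111100001100100 = 63588

63588


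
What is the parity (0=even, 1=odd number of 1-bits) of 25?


0b11001 has 3 ones => parity 1

1


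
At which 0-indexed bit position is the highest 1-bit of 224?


0b11100000. Highest set bit at position 7

7


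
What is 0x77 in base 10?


77 hex = 119 decimal

119


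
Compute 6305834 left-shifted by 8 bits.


0b11000000011100000101010 << 8 = 0b1100000001110000010101000000000 = 1614293504

1614293504


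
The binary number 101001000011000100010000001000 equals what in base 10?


101001000011000100010000001000 in decimal = 688669704

688669704


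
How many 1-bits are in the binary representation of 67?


0b1000011 has 3 set bits

3


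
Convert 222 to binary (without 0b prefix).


222 = 11011110 in binary

11011110


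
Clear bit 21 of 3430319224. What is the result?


3430319224 & ~(1 << 21) = 3428222072

3428222072


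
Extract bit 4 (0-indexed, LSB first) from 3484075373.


0b11001111101010101100010101101101, position 4 = 0

0


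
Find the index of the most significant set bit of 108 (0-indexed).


0b1101100. Highest set bit at position 6

6


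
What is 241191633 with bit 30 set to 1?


241191633 | (1 << 30) = 241191633 | 1073741824 = 1314933457

1314933457


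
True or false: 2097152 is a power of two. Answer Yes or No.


0b1000000000000000000000. Only one bit set => Yes

Yes


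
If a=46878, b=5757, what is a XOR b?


46878 ^ 5757 = 41315

41315


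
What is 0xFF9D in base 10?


FF9D hex = 65437 decimal

65437


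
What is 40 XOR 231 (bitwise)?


0b101000 ^ 0b11100111 = 0b11001111 = 207

207


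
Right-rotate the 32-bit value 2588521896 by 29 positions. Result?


Rotate 0b10011010010010011011010110101000 right by 29 (32-bit) = 0b11010010010011011010110101000100 = 3528305988

3528305988


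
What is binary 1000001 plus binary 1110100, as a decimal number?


1000001 + 1110100 = 10110101 = 181

181


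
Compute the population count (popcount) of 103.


0b1100111 has 5 set bits

5


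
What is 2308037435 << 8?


0b10001001100100011101101100111011 << 8 = 0b1000100110010001110110110011101100000000 = 590857583360

590857583360


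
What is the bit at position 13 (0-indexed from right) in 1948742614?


0b1110100001001110111001111010110, position 13 = 1

1


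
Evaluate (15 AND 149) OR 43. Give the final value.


Step 1: 15 & 149 = 5
Step 2: 5 | 43 = 47

47


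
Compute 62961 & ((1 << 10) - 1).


62961 & 1023 = 497

497


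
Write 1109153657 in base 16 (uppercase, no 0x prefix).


1109153657 = 421C5779 hex

421C5779


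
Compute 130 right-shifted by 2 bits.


0b10000010 >> 2 = 0b100000 = 32

32


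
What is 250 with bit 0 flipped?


250 ^ (1 << 0) = 250 ^ 1 = 251

251


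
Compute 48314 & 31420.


0b1011110010111010 & 0b111101010111100 = 0b11100010111000 = 14520

14520


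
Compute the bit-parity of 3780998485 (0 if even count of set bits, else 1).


0b11100001010111010111010101010101 has 18 ones => parity 0

0


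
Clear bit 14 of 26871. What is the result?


26871 & ~(1 << 14) = 10487

10487


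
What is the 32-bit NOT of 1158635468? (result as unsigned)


~0b1000101000011110101111111001100 = 0b10111010111100001010000000110011 = 3136331827 (32-bit unsigned)

3136331827


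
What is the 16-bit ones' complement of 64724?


64724 ^ 65535 = 811

811


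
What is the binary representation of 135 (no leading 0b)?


135 = 10000111 in binary

10000111


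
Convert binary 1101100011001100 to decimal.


1101100011001100 in decimal = 55500

55500


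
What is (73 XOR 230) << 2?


Step 1: 73 ^ 230 = 175
Step 2: 175 << 2 = 700

700


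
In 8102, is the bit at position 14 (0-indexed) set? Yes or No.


0b1111110100110, bit 14 = 0. No

No


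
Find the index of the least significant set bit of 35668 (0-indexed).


0b1000101101010100. Lowest set bit at position 2

2


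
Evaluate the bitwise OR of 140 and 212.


0b10001100 | 0b11010100 = 0b11011100 = 220

220


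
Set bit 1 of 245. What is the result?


245 | (1 << 1) = 245 | 2 = 247

247


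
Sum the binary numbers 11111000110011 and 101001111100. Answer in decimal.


11111000110011 + 101001111100 = 100100010101111 = 18607

18607


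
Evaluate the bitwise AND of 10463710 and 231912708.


0b100111111010100111011110 & 0b1101110100101011010100000100 = 0b100100101010000100000100 = 9609476

9609476


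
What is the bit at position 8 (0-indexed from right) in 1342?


0b10100111110, position 8 = 1

1


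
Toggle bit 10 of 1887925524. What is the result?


1887925524 ^ (1 << 10) = 1887925524 ^ 1024 = 1887924500

1887924500


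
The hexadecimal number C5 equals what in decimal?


C5 hex = 197 decimal

197


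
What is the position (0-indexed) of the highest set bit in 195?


0b11000011. Highest set bit at position 7

7


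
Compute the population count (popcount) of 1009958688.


0b111100001100101011111100100000 has 15 set bits

15


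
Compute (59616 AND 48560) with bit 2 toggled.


Step 1: 59616 & 48560 = 43168
Step 2: 43168 ^ (1 << 2) = 43168 ^ 4 = 43172

43172


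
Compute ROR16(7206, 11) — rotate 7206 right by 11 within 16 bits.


Rotate 0b1110000100110 right by 11 (16-bit) = 0b1000010011000011 = 33987

33987


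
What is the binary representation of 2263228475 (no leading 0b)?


2263228475 = 10000110111001100010000000111011 in binary

10000110111001100010000000111011


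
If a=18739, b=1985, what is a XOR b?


18739 ^ 1985 = 20210

20210


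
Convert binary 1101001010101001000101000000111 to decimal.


1101001010101001000101000000111 in decimal = 1767148039

1767148039


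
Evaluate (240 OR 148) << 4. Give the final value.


Step 1: 240 | 148 = 244
Step 2: 244 << 4 = 3904

3904


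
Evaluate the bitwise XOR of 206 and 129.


0b11001110 ^ 0b10000001 = 0b1001111 = 79

79


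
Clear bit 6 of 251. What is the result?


251 & ~(1 << 6) = 187

187


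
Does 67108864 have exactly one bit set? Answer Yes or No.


0b100000000000000000000000000. Only one bit set => Yes

Yes


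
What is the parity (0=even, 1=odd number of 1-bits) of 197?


0b11000101 has 4 ones => parity 0

0


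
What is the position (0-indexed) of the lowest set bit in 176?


0b10110000. Lowest set bit at position 4

4


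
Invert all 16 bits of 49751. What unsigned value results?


49751 ^ 65535 = 15784

15784


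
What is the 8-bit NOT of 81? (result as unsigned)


~0b1010001 = 0b10101110 = 174 (8-bit unsigned)

174


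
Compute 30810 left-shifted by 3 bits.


0b111100001011010 << 3 = 0b111100001011010000 = 246480

246480


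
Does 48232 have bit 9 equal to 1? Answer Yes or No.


0b1011110001101000, bit 9 = 0. No

No


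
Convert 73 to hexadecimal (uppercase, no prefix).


73 = 49 hex

49


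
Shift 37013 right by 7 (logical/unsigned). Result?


0b1001000010010101 >> 7 = 0b100100001 = 289

289


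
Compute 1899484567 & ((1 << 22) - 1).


1899484567 & 4194303 = 3659159

3659159


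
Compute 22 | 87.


0b10110 | 0b1010111 = 0b1010111 = 87

87


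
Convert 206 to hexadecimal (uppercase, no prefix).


206 = CE hex

CE


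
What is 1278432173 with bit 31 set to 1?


1278432173 | (1 << 31) = 1278432173 | 2147483648 = 3425915821

3425915821


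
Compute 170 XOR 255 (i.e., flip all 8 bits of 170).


170 ^ 255 = 85

85


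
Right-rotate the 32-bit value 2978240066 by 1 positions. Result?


Rotate 0b10110001100001000101011001000010 right by 1 (32-bit) = 0b1011000110000100010101100100001 = 1489120033

1489120033


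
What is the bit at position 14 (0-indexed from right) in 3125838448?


0b10111010010100001000001001110000, position 14 = 0

0


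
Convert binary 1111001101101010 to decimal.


1111001101101010 in decimal = 62314

62314


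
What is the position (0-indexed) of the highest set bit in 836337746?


0b110001110110011000000001010010. Highest set bit at position 29

29


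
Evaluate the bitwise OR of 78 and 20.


0b1001110 | 0b10100 = 0b1011110 = 94

94


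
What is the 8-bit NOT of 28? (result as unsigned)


~0b11100 = 0b11100011 = 227 (8-bit unsigned)

227


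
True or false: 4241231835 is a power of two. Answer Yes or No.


0b11111100110011000000111111011011. Multiple bits set => No

No


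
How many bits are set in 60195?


0b1110101100100011 has 9 set bits

9


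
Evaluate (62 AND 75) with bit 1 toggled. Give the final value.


Step 1: 62 & 75 = 10
Step 2: 10 ^ (1 << 1) = 10 ^ 2 = 8

8


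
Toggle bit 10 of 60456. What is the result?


60456 ^ (1 << 10) = 60456 ^ 1024 = 59432

59432


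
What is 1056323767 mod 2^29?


1056323767 & 536870911 = 519452855

519452855


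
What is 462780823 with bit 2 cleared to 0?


462780823 & ~(1 << 2) = 462780819

462780819


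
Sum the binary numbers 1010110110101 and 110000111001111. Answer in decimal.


1010110110101 + 110000111001111 = 111011110000100 = 30596

30596


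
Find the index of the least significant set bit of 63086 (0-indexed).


0b1111011001101110. Lowest set bit at position 1

1


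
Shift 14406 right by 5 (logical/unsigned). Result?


0b11100001000110 >> 5 = 0b111000010 = 450

450


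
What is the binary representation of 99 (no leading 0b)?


99 = 1100011 in binary

1100011


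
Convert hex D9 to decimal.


D9 hex = 217 decimal

217


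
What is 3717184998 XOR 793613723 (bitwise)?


0b11011101100011111011110111100110 ^ 0b101111010011011001010110011011 = 0b11110010110000100010100001111101 = 4072810621

4072810621


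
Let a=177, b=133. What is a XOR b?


177 ^ 133 = 52

52


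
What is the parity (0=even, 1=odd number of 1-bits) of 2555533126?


0b10011000010100100101011101000110 has 14 ones => parity 0

0


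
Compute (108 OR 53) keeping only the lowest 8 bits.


Step 1: 108 | 53 = 125
Step 2: 125 & 255 = 125

125


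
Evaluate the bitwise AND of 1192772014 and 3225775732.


0b1000111000110000100000110101110 & 0b11000000010001010110111001110100 = 0b1000000000000000100000000100100 = 1073758244

1073758244


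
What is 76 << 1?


0b1001100 << 1 = 0b10011000 = 152

152


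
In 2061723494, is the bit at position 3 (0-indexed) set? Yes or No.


0b1111010111000110110011101100110, bit 3 = 0. No

No


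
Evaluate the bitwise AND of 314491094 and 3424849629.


0b10010101111101100000011010110 & 0b11001100001000110000111011011101 = 0b1000100000000011010100 = 2228436

2228436


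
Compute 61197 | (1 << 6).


61197 | (1 << 6) = 61197 | 64 = 61261

61261


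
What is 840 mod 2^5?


840 & 31 = 8

8


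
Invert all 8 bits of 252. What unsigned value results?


252 ^ 255 = 3

3


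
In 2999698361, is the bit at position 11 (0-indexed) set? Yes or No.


0b10110010110010111100001110111001, bit 11 = 0. No

No


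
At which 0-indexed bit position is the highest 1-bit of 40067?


0b1001110010000011. Highest set bit at position 15

15


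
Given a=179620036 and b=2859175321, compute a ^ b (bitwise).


179620036 ^ 2859175321 = 2698986845

2698986845


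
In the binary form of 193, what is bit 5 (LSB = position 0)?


0b11000001, position 5 = 0

0


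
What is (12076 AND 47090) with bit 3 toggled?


Step 1: 12076 & 47090 = 10016
Step 2: 10016 ^ (1 << 3) = 10016 ^ 8 = 10024

10024


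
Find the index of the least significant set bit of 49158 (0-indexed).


0b1100000000000110. Lowest set bit at position 1

1


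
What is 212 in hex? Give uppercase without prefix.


212 = D4 hex

D4


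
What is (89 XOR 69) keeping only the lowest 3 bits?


Step 1: 89 ^ 69 = 28
Step 2: 28 & 7 = 4

4


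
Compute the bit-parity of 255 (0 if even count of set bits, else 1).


0b11111111 has 8 ones => parity 0

0


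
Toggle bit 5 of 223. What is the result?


223 ^ (1 << 5) = 223 ^ 32 = 255

255


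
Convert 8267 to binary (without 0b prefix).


8267 = 10000001001011 in binary

10000001001011


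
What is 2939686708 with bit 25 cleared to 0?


2939686708 & ~(1 << 25) = 2906132276

2906132276


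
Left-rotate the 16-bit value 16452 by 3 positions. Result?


Rotate 0b100000001000100 left by 3 (16-bit) = 0b1000100010 = 546

546


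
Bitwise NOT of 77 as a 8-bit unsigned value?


~0b1001101 = 0b10110010 = 178 (8-bit unsigned)

178


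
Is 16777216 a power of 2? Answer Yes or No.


0b1000000000000000000000000. Only one bit set => Yes

Yes


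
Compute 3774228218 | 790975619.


0b11100000111101100010011011111010 | 0b101111001001010101010010000011 = 0b11101111111101110111011011111011 = 4025972475

4025972475


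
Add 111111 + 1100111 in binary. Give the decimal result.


111111 + 1100111 = 10100110 = 166

166


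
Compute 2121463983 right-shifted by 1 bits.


0b1111110011100101111100010101111 >> 1 = 0b111111001110010111110001010111 = 1060731991

1060731991


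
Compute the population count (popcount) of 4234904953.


0b11111100011010111000010101111001 has 19 set bits

19


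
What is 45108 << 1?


0b1011000000110100 << 1 = 0b10110000001101000 = 90216

90216


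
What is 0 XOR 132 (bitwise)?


0b0 ^ 0b10000100 = 0b10000100 = 132

132


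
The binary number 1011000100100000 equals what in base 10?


1011000100100000 in decimal = 45344

45344


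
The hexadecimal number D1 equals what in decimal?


D1 hex = 209 decimal

209


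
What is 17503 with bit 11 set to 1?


17503 | (1 << 11) = 17503 | 2048 = 19551

19551


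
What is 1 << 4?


0b1 << 4 = 0b10000 = 16

16


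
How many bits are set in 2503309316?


0b10010101001101010111100000000100 has 13 set bits

13


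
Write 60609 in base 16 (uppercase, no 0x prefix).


60609 = ECC1 hex

ECC1


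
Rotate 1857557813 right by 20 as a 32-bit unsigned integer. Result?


Rotate 0b1101110101110000001010100110101 right by 20 (32-bit) = 0b10000001010100110101011011101011 = 2169722603

2169722603


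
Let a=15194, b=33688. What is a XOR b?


15194 ^ 33688 = 47298

47298


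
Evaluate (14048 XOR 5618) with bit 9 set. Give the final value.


Step 1: 14048 ^ 5618 = 8978
Step 2: 8978 | (1 << 9) = 8978 | 512 = 8978

8978


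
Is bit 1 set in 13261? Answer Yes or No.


0b11001111001101, bit 1 = 0. No

No


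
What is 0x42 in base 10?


42 hex = 66 decimal

66


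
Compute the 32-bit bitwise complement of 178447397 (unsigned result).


~0b1010101000101110010000100101 = 0b11110101010111010001101111011010 = 4116519898 (32-bit unsigned)

4116519898


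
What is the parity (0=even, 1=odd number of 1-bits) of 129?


0b10000001 has 2 ones => parity 0

0


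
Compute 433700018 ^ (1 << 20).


433700018 ^ (1 << 20) = 433700018 ^ 1048576 = 432651442

432651442


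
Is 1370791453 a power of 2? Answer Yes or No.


0b1010001101101001001111000011101. Multiple bits set => No

No


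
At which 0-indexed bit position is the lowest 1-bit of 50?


0b110010. Lowest set bit at position 1

1


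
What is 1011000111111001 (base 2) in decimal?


1011000111111001 in decimal = 45561

45561


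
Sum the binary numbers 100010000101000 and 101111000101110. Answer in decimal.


100010000101000 + 101111000101110 = 1010001001010110 = 41558

41558


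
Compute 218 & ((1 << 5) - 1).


218 & 31 = 26

26


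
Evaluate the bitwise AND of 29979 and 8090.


0b111010100011011 & 0b1111110011010 = 0b1010100011010 = 5402

5402


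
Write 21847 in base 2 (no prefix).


21847 = 101010101010111 in binary

101010101010111


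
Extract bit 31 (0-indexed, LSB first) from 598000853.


0b100011101001001100010011010101, position 31 = 0

0


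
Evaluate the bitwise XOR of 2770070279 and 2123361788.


0b10100101000110111110101100000111 ^ 0b1111110100011111110110111111100 = 0b11011011100101000000011011111011 = 3683911419

3683911419


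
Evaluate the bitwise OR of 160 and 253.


0b10100000 | 0b11111101 = 0b11111101 = 253

253


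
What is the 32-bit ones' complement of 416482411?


416482411 ^ 4294967295 = 3878484884

3878484884


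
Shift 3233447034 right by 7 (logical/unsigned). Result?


0b11000000101110100111110001111010 >> 7 = 0b1100000010111010011111000 = 25261304

25261304


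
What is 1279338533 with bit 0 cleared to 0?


1279338533 & ~(1 << 0) = 1279338532

1279338532


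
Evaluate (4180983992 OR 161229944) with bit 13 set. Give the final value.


Step 1: 4180983992 | 161229944 = 4189908216
Step 2: 4189908216 | (1 << 13) = 4189908216 | 8192 = 4189908216

4189908216


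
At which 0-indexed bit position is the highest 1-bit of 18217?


0b100011100101001. Highest set bit at position 14

14


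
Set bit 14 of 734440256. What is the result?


734440256 | (1 << 14) = 734440256 | 16384 = 734456640

734456640


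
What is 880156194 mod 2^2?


880156194 & 3 = 2

2


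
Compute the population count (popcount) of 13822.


0b11010111111110 has 11 set bits

11


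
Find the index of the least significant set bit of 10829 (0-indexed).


0b10101001001101. Lowest set bit at position 0

0


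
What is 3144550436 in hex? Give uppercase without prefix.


3144550436 = BB6E0824 hex

BB6E0824


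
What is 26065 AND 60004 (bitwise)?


0b110010111010001 & 0b1110101001100100 = 0b110000001000000 = 24640

24640


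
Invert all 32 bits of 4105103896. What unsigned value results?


4105103896 ^ 4294967295 = 189863399

189863399


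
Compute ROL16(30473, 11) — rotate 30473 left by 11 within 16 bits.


Rotate 0b111011100001001 left by 11 (16-bit) = 0b100101110111000 = 19384

19384


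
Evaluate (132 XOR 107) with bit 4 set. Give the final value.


Step 1: 132 ^ 107 = 239
Step 2: 239 | (1 << 4) = 239 | 16 = 255

255


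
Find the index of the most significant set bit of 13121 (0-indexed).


0b11001101000001. Highest set bit at position 13

13


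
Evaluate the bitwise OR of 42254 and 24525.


0b1010010100001110 | 0b101111111001101 = 0b1111111111001111 = 65487

65487


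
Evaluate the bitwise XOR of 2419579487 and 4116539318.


0b10010000001101111101101001011111 ^ 0b11110101010111010110011110110110 = 0b1100101011010101011110111101001 = 1701494249

1701494249


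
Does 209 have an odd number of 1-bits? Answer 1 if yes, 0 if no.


0b11010001 has 4 ones => parity 0

0


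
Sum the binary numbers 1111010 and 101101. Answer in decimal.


1111010 + 101101 = 10100111 = 167

167


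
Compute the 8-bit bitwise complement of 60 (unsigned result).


~0b111100 = 0b11000011 = 195 (8-bit unsigned)

195


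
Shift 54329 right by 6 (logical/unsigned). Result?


0b1101010000111001 >> 6 = 0b1101010000 = 848

848


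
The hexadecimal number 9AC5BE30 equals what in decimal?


9AC5BE30 hex = 2596650544 decimal

2596650544


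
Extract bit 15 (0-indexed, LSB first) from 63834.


0b1111100101011010, position 15 = 1

1


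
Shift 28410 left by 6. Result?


0b110111011111010 << 6 = 0b110111011111010000000 = 1818240

1818240


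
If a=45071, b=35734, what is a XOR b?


45071 ^ 35734 = 15257

15257


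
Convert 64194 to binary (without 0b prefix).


64194 = 1111101011000010 in binary

1111101011000010


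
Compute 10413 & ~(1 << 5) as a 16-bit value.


10413 & ~(1 << 5) = 10381

10381


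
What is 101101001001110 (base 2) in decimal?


101101001001110 in decimal = 23118

23118


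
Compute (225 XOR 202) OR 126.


Step 1: 225 ^ 202 = 43
Step 2: 43 | 126 = 127

127


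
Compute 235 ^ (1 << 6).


235 ^ (1 << 6) = 235 ^ 64 = 171

171


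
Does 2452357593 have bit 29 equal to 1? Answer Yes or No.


0b10010010001011000000000111011001, bit 29 = 0. No

No


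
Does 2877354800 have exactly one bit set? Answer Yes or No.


0b10101011100000001111001100110000. Multiple bits set => No

No


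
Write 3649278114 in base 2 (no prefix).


3649278114 = 11011001100000111001000010100010 in binary

11011001100000111001000010100010


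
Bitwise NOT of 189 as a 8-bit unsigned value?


~0b10111101 = 0b1000010 = 66 (8-bit unsigned)

66


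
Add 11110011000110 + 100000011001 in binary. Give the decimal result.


11110011000110 + 100000011001 = 100010011011111 = 17631

17631


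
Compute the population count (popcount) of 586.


0b1001001010 has 4 set bits

4


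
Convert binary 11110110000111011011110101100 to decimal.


11110110000111011011110101100 in decimal = 516143020

516143020


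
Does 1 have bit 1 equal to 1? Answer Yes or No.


0b1, bit 1 = 0. No

No


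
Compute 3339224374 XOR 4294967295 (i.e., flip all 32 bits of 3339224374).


3339224374 ^ 4294967295 = 955742921

955742921


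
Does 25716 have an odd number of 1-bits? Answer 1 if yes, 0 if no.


0b110010001110100 has 7 ones => parity 1

1


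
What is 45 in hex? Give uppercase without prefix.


45 = 2D hex

2D


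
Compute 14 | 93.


0b1110 | 0b1011101 = 0b1011111 = 95

95


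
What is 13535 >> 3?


0b11010011011111 >> 3 = 0b11010011011 = 1691

1691


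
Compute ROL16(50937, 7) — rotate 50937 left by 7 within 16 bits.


Rotate 0b1100011011111001 left by 7 (16-bit) = 0b111110011100011 = 31971

31971


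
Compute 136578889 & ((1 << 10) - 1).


136578889 & 1023 = 841

841


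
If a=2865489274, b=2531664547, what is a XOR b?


2865489274 ^ 2531664547 = 1009633241

1009633241


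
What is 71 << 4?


0b1000111 << 4 = 0b10001110000 = 1136

1136


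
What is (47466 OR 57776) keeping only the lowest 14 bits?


Step 1: 47466 | 57776 = 63994
Step 2: 63994 & 16383 = 14842

14842


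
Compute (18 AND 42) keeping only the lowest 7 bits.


Step 1: 18 & 42 = 2
Step 2: 2 & 127 = 2

2


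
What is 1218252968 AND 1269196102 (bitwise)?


0b1001000100111010001000010101000 & 0b1001011101001100110010101000110 = 0b1001000100001000000000000000000 = 1216610304

1216610304


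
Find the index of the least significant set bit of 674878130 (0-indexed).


0b101000001110011101001010110010. Lowest set bit at position 1

1


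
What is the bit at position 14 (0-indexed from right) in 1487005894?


0b1011000101000011110100011000110, position 14 = 1

1


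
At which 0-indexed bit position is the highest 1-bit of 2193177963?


0b10000010101110010011110101101011. Highest set bit at position 31

31


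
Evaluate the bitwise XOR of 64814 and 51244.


0b1111110100101110 ^ 0b1100100000101100 = 0b11010100000010 = 13570

13570


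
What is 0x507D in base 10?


507D hex = 20605 decimal

20605


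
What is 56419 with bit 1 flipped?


56419 ^ (1 << 1) = 56419 ^ 2 = 56417

56417


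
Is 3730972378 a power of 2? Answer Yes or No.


0b11011110011000100001111011011010. Multiple bits set => No

No


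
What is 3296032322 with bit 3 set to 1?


3296032322 | (1 << 3) = 3296032322 | 8 = 3296032330

3296032330


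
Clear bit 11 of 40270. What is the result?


40270 & ~(1 << 11) = 38222

38222


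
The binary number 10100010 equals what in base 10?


10100010 in decimal = 162

162


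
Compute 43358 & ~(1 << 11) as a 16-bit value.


43358 & ~(1 << 11) = 41310

41310


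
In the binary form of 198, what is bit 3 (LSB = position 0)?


0b11000110, position 3 = 0

0


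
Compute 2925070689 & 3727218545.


0b10101110010110010000100101100001 & 0b11011110001010001101011101110001 = 0b10001110000010000000000101100001 = 2382889313

2382889313


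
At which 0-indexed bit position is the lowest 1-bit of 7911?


0b1111011100111. Lowest set bit at position 0

0


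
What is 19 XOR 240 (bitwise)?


0b10011 ^ 0b11110000 = 0b11100011 = 227

227


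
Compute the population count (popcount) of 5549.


0b1010110101101 has 8 set bits

8


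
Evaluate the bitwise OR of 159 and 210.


0b10011111 | 0b11010010 = 0b11011111 = 223

223


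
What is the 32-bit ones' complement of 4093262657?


4093262657 ^ 4294967295 = 201704638

201704638


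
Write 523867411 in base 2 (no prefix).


523867411 = 11111001110011001010100010011 in binary

11111001110011001010100010011


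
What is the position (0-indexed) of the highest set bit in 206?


0b11001110. Highest set bit at position 7

7


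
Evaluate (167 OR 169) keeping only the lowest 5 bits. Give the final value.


Step 1: 167 | 169 = 175
Step 2: 175 & 31 = 15

15


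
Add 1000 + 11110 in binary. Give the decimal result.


1000 + 11110 = 100110 = 38

38


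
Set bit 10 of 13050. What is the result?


13050 | (1 << 10) = 13050 | 1024 = 14074

14074


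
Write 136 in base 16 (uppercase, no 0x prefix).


136 = 88 hex

88


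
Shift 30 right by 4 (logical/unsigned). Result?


0b11110 >> 4 = 0b1 = 1

1


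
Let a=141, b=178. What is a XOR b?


141 ^ 178 = 63

63


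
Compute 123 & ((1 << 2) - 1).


123 & 3 = 3

3


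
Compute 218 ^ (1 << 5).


218 ^ (1 << 5) = 218 ^ 32 = 250

250


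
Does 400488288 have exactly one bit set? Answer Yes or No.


0b10111110111101111011101100000. Multiple bits set => No

No


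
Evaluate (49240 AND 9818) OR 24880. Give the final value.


Step 1: 49240 & 9818 = 88
Step 2: 88 | 24880 = 24952

24952


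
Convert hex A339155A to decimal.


A339155A hex = 2738427226 decimal

2738427226


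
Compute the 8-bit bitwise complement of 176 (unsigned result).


~0b10110000 = 0b1001111 = 79 (8-bit unsigned)

79


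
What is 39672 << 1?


0b1001101011111000 << 1 = 0b10011010111110000 = 79344

79344


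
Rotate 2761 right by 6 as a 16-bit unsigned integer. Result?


Rotate 0b101011001001 right by 6 (16-bit) = 0b10010000101011 = 9259

9259


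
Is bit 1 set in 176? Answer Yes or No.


0b10110000, bit 1 = 0. No

No


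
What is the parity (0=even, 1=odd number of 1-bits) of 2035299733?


0b1111001010100000011010110010101 has 15 ones => parity 1

1


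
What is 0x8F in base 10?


8F hex = 143 decimal

143


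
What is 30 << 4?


0b11110 << 4 = 0b111100000 = 480

480


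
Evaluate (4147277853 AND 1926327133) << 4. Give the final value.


Step 1: 4147277853 & 1926327133 = 1913675805
Step 2: 1913675805 << 4 = 30618812880

30618812880


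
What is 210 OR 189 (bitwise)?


0b11010010 | 0b10111101 = 0b11111111 = 255

255


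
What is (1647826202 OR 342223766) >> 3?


Step 1: 1647826202 | 342223766 = 1987575710
Step 2: 1987575710 >> 3 = 248446963

248446963


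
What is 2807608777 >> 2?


0b10100111010110001011010111001001 >> 2 = 0b101001110101100010110101110010 = 701902194

701902194


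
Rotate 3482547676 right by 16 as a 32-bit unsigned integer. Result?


Rotate 0b11001111100100110111010111011100 right by 16 (32-bit) = 0b1110101110111001100111110010011 = 1977405331

1977405331


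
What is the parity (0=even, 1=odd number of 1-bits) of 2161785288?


0b10000000110110100011100111001000 has 13 ones => parity 1

1


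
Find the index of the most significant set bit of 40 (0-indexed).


0b101000. Highest set bit at position 5

5


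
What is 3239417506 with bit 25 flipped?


3239417506 ^ (1 << 25) = 3239417506 ^ 33554432 = 3272971938

3272971938


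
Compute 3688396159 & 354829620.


0b11011011110110000111010101111111 & 0b10101001001100100010100110100 = 0b10001000000000100010100110100 = 285230388

285230388


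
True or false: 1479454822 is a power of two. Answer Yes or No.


0b1011000001011101011000001100110. Multiple bits set => No

No


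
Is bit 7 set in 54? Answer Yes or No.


0b110110, bit 7 = 0. No

No


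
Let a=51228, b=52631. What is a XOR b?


51228 ^ 52631 = 1419

1419


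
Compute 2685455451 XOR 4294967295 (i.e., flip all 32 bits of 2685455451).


2685455451 ^ 4294967295 = 1609511844

1609511844


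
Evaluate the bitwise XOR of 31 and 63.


0b11111 ^ 0b111111 = 0b100000 = 32

32


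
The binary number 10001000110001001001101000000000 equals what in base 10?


10001000110001001001101000000000 in decimal = 2294585856

2294585856


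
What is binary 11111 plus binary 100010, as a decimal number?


11111 + 100010 = 1000001 = 65

65


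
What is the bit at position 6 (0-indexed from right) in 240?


0b11110000, position 6 = 1

1


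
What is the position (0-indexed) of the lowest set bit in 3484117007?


0b11001111101010110110100000001111. Lowest set bit at position 0

0


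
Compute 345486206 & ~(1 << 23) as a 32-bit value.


345486206 & ~(1 << 23) = 337097598

337097598


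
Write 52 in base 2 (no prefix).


52 = 110100 in binary

110100


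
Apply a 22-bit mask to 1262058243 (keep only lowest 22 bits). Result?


1262058243 & 4194303 = 3767043

3767043


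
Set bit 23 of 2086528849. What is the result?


2086528849 | (1 << 23) = 2086528849 | 8388608 = 2094917457

2094917457


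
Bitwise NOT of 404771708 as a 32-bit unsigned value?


~0b11000001000000101001101111100 = 0b11100111110111111010110010000011 = 3890195587 (32-bit unsigned)

3890195587


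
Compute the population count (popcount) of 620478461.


0b100100111110111011111111111101 has 23 set bits

23


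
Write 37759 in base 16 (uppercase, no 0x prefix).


37759 = 937F hex

937F


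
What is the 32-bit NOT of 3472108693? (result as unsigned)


~0b11001110111101000010110010010101 = 0b110001000010111101001101101010 = 822858602 (32-bit unsigned)

822858602


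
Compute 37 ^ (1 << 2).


37 ^ (1 << 2) = 37 ^ 4 = 33

33


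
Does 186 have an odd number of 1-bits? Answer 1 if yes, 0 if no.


0b10111010 has 5 ones => parity 1

1


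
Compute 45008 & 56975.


0b1010111111010000 & 0b1101111010001111 = 0b1000111010000000 = 36480

36480


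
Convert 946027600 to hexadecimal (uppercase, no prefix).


946027600 = 38633C50 hex

38633C50


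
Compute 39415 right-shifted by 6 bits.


0b1001100111110111 >> 6 = 0b1001100111 = 615

615


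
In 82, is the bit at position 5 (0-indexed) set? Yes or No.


0b1010010, bit 5 = 0. No

No


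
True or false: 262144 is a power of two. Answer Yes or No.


0b1000000000000000000. Only one bit set => Yes

Yes


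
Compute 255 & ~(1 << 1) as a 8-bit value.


255 & ~(1 << 1) = 253

253


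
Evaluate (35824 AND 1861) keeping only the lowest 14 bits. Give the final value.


Step 1: 35824 & 1861 = 832
Step 2: 832 & 16383 = 832

832


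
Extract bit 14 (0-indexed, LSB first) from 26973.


0b110100101011101, position 14 = 1

1


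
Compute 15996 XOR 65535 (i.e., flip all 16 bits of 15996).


15996 ^ 65535 = 49539

49539


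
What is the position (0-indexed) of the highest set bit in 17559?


0b100010010010111. Highest set bit at position 14

14


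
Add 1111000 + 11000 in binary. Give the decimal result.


1111000 + 11000 = 10010000 = 144

144


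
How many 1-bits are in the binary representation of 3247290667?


0b11000001100011011011100100101011 has 16 set bits

16


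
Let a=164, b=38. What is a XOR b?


164 ^ 38 = 130

130


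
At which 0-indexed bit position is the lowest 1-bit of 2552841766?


0b10011000001010010100011000100110. Lowest set bit at position 1

1


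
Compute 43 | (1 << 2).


43 | (1 << 2) = 43 | 4 = 47

47


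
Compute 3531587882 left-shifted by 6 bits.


0b11010010011111111100000100101010 << 6 = 0b11010010011111111100000100101010000000 = 226021624448

226021624448


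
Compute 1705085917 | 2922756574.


0b1100101101000011000101111011101 | 0b10101110001101011011100111011110 = 0b11101111101101011011101111011111 = 4021664735

4021664735


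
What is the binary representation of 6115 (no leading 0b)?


6115 = 1011111100011 in binary

1011111100011


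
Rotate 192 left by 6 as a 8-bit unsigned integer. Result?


Rotate 0b11000000 left by 6 (8-bit) = 0b110000 = 48

48


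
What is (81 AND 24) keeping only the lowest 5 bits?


Step 1: 81 & 24 = 16
Step 2: 16 & 31 = 16

16


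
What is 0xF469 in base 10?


F469 hex = 62569 decimal

62569


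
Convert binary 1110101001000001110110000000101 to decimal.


1110101001000001110110000000101 in decimal = 1965091845

1965091845


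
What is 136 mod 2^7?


136 & 127 = 8

8


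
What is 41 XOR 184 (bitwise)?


0b101001 ^ 0b10111000 = 0b10010001 = 145

145


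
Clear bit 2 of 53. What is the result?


53 & ~(1 << 2) = 49

49


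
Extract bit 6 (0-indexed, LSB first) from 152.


0b10011000, position 6 = 0

0


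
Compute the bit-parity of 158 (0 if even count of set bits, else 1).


0b10011110 has 5 ones => parity 1

1


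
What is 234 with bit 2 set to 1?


234 | (1 << 2) = 234 | 4 = 238

238


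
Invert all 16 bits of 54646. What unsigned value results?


54646 ^ 65535 = 10889

10889


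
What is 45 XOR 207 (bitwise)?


0b101101 ^ 0b11001111 = 0b11100010 = 226

226


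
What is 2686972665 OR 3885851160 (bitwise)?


0b10100000001001111111001011111001 | 0b11100111100111010110001000011000 = 0b11100111101111111111001011111001 = 3888116473

3888116473


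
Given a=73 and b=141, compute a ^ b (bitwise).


73 ^ 141 = 196

196


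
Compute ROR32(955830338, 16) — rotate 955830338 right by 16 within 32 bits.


Rotate 0b111000111110001101000001000010 right by 16 (32-bit) = 0b11010000010000100011100011111000 = 3494000888

3494000888


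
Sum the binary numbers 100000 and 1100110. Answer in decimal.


100000 + 1100110 = 10000110 = 134

134


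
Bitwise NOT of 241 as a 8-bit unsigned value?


~0b11110001 = 0b1110 = 14 (8-bit unsigned)

14


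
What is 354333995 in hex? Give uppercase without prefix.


354333995 = 151EB52B hex

151EB52B


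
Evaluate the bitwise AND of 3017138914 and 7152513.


0b10110011110101011110001011100010 & 0b11011010010001110000001 = 0b10001010010001010000000 = 4530816

4530816


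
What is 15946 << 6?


0b11111001001010 << 6 = 0b11111001001010000000 = 1020544

1020544


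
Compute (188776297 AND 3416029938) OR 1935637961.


Step 1: 188776297 & 3416029938 = 184580704
Step 2: 184580704 | 1935637961 = 2069856233

2069856233


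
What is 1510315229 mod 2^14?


1510315229 & 16383 = 5341

5341


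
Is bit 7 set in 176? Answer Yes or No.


0b10110000, bit 7 = 1. Yes

Yes


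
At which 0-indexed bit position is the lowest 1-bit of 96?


0b1100000. Lowest set bit at position 5

5


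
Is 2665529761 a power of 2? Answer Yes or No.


0b10011110111000001100000110100001. Multiple bits set => No

No


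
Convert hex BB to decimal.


BB hex = 187 decimal

187


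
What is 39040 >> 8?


0b1001100010000000 >> 8 = 0b10011000 = 152

152


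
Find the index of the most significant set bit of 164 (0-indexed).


0b10100100. Highest set bit at position 7

7


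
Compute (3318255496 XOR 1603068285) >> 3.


Step 1: 3318255496 ^ 1603068285 = 2588176117
Step 2: 2588176117 >> 3 = 323522014

323522014


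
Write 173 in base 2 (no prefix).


173 = 10101101 in binary

10101101


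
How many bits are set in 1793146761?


0b1101010111000010011111110001001 has 17 set bits

17


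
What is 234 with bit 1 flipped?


234 ^ (1 << 1) = 234 ^ 2 = 232

232


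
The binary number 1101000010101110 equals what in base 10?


1101000010101110 in decimal = 53422

53422


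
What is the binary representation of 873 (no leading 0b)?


873 = 1101101001 in binary

1101101001


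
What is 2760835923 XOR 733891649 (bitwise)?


0b10100100100011110000001101010011 ^ 0b101011101111100100110001000001 = 0b10001111001100010100111100010010 = 2402373394

2402373394


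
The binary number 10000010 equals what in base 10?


10000010 in decimal = 130

130


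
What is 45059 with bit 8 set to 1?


45059 | (1 << 8) = 45059 | 256 = 45315

45315


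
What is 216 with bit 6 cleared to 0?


216 & ~(1 << 6) = 152

152


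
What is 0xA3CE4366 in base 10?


A3CE4366 hex = 2748203878 decimal

2748203878


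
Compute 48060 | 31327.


0b1011101110111100 | 0b111101001011111 = 0b1111101111111111 = 64511

64511


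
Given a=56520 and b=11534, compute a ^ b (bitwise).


56520 ^ 11534 = 61894

61894


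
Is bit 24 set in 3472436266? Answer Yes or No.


0b11001110111110010010110000101010, bit 24 = 0. No

No


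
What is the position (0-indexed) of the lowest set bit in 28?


0b11100. Lowest set bit at position 2

2


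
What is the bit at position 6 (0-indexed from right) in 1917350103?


0b1110010010010000111000011010111, position 6 = 1

1


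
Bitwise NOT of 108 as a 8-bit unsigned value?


~0b1101100 = 0b10010011 = 147 (8-bit unsigned)

147


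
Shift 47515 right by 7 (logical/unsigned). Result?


0b1011100110011011 >> 7 = 0b101110011 = 371

371


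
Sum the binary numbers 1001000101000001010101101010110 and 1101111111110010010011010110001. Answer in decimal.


1001000101000001010101101010110 + 1101111111110010010011010110001 = 10111000100110011101001000000111 = 3097088519

3097088519


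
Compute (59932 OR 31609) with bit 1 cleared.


Step 1: 59932 | 31609 = 64381
Step 2: 64381 & ~(1 << 1) = 64381

64381


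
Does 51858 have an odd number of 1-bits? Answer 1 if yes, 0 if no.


0b1100101010010010 has 7 ones => parity 1

1
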